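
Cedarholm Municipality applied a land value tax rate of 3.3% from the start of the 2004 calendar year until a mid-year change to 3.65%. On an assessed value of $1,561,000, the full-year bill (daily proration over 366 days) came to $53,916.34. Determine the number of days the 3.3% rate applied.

205 days

Let d = days at the first rate; then 366 − d days at the second rate.
$1,561,000 × [3.3%·d + 3.65%·(366−d)] / 366 = $53,916.34
Solving gives d = 205, so the new rate took effect on July 24, 2004.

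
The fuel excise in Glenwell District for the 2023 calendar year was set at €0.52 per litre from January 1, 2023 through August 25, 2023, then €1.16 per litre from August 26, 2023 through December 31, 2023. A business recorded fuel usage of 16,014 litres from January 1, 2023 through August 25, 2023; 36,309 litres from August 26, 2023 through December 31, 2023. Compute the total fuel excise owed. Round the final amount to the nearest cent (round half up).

€50,445.72

January 1 – August 25, 2023: 16,014 litres at €0.52/litre → €8,327.28
August 26 – December 31, 2023: 36,309 litres at €1.16/litre → €42,118.44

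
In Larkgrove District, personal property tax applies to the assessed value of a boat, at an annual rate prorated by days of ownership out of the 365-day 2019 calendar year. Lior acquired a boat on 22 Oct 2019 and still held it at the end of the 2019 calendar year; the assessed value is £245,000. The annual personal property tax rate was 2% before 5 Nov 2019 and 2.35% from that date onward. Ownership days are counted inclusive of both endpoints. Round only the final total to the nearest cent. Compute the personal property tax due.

22 Oct – 4 Nov 2019: 14 days at 2% → £245,000 × 2% × 14/365 = £187.9452
5 Nov – 31 Dec 2019: 57 days at 2.35% → £245,000 × 2.35% × 57/365 = £899.1164
Total = £1,087.0616

£1,087.06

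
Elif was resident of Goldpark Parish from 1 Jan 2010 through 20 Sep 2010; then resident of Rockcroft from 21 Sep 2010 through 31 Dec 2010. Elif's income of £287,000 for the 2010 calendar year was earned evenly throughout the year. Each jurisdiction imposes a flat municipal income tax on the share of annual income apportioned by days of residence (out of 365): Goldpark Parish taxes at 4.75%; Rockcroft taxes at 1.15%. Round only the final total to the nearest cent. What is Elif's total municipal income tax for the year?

£10,745.20

Goldpark Parish, 1 Jan – 20 Sep 2010: 263 days → £287,000 × 4.75% × 263/365 = £9,822.8699
Rockcroft, 21 Sep – 31 Dec 2010: 102 days → £287,000 × 1.15% × 102/365 = £922.3315
Total = £10,745.2014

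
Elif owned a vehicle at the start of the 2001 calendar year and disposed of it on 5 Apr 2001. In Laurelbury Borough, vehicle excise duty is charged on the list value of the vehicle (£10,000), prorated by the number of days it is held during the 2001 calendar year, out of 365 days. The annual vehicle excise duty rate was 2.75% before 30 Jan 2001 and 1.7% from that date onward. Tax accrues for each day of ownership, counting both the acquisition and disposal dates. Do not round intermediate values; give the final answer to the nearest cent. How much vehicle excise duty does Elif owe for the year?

1 Jan – 29 Jan 2001: 29 days at 2.75% → £10,000 × 2.75% × 29/365 = £21.8493
30 Jan – 5 Apr 2001: 66 days at 1.7% → £10,000 × 1.7% × 66/365 = £30.7397
Total = £52.5890

£52.59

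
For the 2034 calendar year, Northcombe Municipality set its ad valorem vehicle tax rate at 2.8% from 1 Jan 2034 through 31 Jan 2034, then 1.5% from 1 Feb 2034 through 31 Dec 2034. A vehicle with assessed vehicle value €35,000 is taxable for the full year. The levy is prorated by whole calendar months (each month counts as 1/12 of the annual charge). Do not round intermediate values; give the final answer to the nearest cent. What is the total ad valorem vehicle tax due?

1 Jan – 31 Jan 2034: 1 month at 2.8% → €35,000 × 2.8% × 1/12 = €81.6667
1 Feb – 31 Dec 2034: 11 months at 1.5% → €35,000 × 1.5% × 11/12 = €481.2500
Total = €562.9167

€562.92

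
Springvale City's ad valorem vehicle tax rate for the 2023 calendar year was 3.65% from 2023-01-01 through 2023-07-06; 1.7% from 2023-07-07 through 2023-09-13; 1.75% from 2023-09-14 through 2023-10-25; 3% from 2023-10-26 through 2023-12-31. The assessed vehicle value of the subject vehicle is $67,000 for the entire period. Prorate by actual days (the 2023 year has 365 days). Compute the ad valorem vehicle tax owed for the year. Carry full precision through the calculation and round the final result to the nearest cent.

2023-01-01 to 2023-07-06: 187 days at 3.65% → $67,000 × 3.65% × 187/365 = $1,252.9000
2023-07-07 to 2023-09-13: 69 days at 1.7% → $67,000 × 1.7% × 69/365 = $215.3178
2023-09-14 to 2023-10-25: 42 days at 1.75% → $67,000 × 1.75% × 42/365 = $134.9178
2023-10-26 to 2023-12-31: 67 days at 3% → $67,000 × 3% × 67/365 = $368.9589
Total = $1,972.0945

$1,972.09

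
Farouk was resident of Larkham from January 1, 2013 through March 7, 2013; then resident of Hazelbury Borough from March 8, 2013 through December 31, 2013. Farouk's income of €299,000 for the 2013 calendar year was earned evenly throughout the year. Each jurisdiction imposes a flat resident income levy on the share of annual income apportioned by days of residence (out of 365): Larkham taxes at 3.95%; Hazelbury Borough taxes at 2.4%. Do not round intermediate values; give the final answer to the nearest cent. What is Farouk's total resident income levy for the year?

€8,014.02

Larkham, January 1 – March 7, 2013: 66 days → €299,000 × 3.95% × 66/365 = €2,135.5973
Hazelbury Borough, March 8 – December 31, 2013: 299 days → €299,000 × 2.4% × 299/365 = €5,878.4219
Total = €8,014.0192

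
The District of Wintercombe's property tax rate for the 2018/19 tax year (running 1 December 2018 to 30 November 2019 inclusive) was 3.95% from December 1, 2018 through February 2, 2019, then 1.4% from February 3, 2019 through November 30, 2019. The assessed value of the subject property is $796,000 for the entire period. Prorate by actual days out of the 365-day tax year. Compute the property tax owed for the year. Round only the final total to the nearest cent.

December 1, 2018 – February 2, 2019: 64 days at 3.95% → $796,000 × 3.95% × 64/365 = $5,513.1178
February 3 – November 30, 2019: 301 days at 1.4% → $796,000 × 1.4% × 301/365 = $9,189.9836
Total = $14,703.1014

$14,703.10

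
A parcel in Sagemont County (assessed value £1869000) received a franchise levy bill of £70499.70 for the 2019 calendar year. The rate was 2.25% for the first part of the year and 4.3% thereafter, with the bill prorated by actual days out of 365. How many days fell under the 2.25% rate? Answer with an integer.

Let d = days at the first rate; then 365 − d days at the second rate.
£1869000 × [2.25%·d + 4.3%·(365−d)] / 365 = £70499.70
Solving gives d = 94, so the new rate took effect on 5 April 2019.

94 days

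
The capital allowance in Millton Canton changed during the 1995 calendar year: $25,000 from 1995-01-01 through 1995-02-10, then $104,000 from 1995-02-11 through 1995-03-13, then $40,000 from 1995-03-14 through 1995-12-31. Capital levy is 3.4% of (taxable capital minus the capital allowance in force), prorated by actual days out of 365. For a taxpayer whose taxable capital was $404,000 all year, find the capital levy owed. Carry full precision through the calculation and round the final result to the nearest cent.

1995-01-01 to 1995-02-10: 41 days, exemption $25,000 → ($404,000 − $25,000) × 3.4% × 41/365 = $1,447.4685
1995-02-11 to 1995-03-13: 31 days, exemption $104,000 → ($404,000 − $104,000) × 3.4% × 31/365 = $866.3014
1995-03-14 to 1995-12-31: 293 days, exemption $40,000 → ($404,000 − $40,000) × 3.4% × 293/365 = $9,934.7068
Total = $12,248.4767

$12,248.48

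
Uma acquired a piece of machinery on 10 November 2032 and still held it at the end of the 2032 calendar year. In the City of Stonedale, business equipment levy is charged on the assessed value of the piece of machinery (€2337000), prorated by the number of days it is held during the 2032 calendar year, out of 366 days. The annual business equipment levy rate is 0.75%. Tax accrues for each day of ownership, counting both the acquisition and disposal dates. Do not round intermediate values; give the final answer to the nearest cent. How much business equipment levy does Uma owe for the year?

Days held (10 November – 31 December 2032): 52 out of 366
Tax = €2337000 × 0.75% × 52/366 = €2490.2459

€2490.25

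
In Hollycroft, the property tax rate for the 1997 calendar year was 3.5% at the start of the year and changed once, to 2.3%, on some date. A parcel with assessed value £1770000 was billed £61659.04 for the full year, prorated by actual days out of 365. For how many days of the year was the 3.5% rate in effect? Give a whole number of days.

360 days

Let d = days at the first rate; then 365 − d days at the second rate.
£1770000 × [3.5%·d + 2.3%·(365−d)] / 365 = £61659.04
Solving gives d = 360, so the new rate took effect on 27 Dec 1997.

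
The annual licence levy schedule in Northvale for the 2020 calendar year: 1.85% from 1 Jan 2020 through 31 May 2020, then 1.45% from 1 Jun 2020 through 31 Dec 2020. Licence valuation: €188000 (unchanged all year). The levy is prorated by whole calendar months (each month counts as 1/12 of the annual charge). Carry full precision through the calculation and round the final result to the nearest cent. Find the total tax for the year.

€3039.33

1 Jan – 31 May 2020: 5 months at 1.85% → €188000 × 1.85% × 5/12 = €1449.1667
1 Jun – 31 Dec 2020: 7 months at 1.45% → €188000 × 1.45% × 7/12 = €1590.1667
Total = €3039.3333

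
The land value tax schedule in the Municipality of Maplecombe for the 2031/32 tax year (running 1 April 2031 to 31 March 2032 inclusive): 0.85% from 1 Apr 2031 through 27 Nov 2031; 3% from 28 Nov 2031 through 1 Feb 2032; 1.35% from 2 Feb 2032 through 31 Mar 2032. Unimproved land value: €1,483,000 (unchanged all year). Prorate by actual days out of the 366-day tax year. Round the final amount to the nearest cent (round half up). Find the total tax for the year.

1 Apr – 27 Nov 2031: 241 days at 0.85% → €1,483,000 × 0.85% × 241/366 = €8,300.3429
28 Nov 2031 – 1 Feb 2032: 66 days at 3% → €1,483,000 × 3% × 66/366 = €8,022.7869
2 Feb – 31 Mar 2032: 59 days at 1.35% → €1,483,000 × 1.35% × 59/366 = €3,227.3484
Total = €19,550.4781

€19,550.48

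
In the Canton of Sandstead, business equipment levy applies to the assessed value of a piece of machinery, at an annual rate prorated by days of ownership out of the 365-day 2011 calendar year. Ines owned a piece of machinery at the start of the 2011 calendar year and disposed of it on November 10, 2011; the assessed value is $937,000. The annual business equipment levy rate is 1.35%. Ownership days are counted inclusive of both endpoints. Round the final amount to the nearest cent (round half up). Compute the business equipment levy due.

$10,882.04

Days held (January 1 – November 10, 2011): 314 out of 365
Tax = $937,000 × 1.35% × 314/365 = $10,882.0356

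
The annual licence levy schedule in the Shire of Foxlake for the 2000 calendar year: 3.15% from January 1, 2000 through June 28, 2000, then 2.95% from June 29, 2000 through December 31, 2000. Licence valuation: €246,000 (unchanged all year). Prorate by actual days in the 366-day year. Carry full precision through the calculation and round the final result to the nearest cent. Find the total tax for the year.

€7,498.97

January 1 – June 28, 2000: 180 days at 3.15% → €246,000 × 3.15% × 180/366 = €3,810.9836
June 29 – December 31, 2000: 186 days at 2.95% → €246,000 × 2.95% × 186/366 = €3,687.9836
Total = €7,498.9672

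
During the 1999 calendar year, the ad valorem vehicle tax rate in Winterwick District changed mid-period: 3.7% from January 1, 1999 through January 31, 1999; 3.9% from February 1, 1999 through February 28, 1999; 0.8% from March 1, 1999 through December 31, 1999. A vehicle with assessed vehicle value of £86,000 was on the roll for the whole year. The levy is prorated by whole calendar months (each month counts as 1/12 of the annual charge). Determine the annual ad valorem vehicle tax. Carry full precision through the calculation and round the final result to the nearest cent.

£1,118.00

January 1 – January 31, 1999: 1 month at 3.7% → £86,000 × 3.7% × 1/12 = £265.1667
February 1 – February 28, 1999: 1 month at 3.9% → £86,000 × 3.9% × 1/12 = £279.5000
March 1 – December 31, 1999: 10 months at 0.8% → £86,000 × 0.8% × 10/12 = £573.3333
Total = £1,118.0000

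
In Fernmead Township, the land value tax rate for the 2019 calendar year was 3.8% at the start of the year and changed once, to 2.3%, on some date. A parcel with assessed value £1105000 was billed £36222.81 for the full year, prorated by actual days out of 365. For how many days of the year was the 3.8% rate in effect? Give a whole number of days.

238 days

Let d = days at the first rate; then 365 − d days at the second rate.
£1105000 × [3.8%·d + 2.3%·(365−d)] / 365 = £36222.81
Solving gives d = 238, so the new rate took effect on 27 Aug 2019.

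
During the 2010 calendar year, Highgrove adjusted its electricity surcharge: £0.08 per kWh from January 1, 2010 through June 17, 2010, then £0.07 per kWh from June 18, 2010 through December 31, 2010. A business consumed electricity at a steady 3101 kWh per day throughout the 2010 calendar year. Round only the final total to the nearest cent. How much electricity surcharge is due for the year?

January 1 – June 17, 2010: 168 days × 3101 kWh/day = 520,968 kWh at £0.08/kWh → £41,677.44
June 18 – December 31, 2010: 197 days × 3101 kWh/day = 610,897 kWh at £0.07/kWh → £42,762.79

£84,440.23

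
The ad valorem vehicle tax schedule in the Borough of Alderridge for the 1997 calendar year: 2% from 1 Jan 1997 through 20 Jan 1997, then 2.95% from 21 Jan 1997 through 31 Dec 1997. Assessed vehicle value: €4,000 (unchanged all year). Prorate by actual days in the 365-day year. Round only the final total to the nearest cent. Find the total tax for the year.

€115.92

1 Jan – 20 Jan 1997: 20 days at 2% → €4,000 × 2% × 20/365 = €4.3836
21 Jan – 31 Dec 1997: 345 days at 2.95% → €4,000 × 2.95% × 345/365 = €111.5342
Total = €115.9178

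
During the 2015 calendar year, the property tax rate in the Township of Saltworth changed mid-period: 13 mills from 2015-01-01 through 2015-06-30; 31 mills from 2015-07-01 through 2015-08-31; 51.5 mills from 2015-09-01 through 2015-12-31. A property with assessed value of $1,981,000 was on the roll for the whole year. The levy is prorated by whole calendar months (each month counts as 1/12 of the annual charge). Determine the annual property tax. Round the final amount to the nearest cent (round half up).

$57,118.83

2015-01-01 to 2015-06-30: 6 months at 13 mills → $1,981,000 × 1.3% × 6/12 = $12,876.5000
2015-07-01 to 2015-08-31: 2 months at 31 mills → $1,981,000 × 3.1% × 2/12 = $10,235.1667
2015-09-01 to 2015-12-31: 4 months at 51.5 mills → $1,981,000 × 5.15% × 4/12 = $34,007.1667
Total = $57,118.8333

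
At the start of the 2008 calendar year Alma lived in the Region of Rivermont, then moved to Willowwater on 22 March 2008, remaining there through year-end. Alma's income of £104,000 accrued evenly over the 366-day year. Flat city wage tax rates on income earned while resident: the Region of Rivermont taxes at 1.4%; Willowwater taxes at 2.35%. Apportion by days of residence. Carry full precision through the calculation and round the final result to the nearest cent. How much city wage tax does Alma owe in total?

The Region of Rivermont, 1 January – 21 March 2008: 81 days → £104,000 × 1.4% × 81/366 = £322.2295
Willowwater, 22 March – 31 December 2008: 285 days → £104,000 × 2.35% × 285/366 = £1,903.1148
Total = £2,225.3443

£2,225.34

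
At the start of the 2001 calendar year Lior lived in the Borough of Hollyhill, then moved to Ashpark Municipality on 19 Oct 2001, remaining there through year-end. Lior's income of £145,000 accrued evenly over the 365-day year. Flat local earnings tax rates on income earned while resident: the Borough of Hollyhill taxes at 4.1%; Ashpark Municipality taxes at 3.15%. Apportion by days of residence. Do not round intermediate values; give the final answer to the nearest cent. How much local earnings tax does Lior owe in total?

The Borough of Hollyhill, 1 Jan – 18 Oct 2001: 291 days → £145,000 × 4.1% × 291/365 = £4,739.7123
Ashpark Municipality, 19 Oct – 31 Dec 2001: 74 days → £145,000 × 3.15% × 74/365 = £926.0137
Total = £5,665.7260

£5,665.73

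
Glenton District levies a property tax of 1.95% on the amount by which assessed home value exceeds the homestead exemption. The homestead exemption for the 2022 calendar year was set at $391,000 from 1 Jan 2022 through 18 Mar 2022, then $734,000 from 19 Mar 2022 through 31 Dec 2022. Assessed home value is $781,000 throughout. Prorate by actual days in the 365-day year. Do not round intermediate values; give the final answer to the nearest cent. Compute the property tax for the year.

$2,327.50

1 Jan – 18 Mar 2022: 77 days, exemption $391,000 → ($781,000 − $391,000) × 1.95% × 77/365 = $1,604.3425
19 Mar – 31 Dec 2022: 288 days, exemption $734,000 → ($781,000 − $734,000) × 1.95% × 288/365 = $723.1562
Total = $2,327.4986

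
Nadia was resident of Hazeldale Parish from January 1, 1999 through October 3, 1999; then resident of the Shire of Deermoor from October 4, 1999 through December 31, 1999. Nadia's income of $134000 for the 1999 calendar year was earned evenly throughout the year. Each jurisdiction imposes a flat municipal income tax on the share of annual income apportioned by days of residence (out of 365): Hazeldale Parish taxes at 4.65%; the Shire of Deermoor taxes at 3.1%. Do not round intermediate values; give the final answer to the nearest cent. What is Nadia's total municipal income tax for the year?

Hazeldale Parish, January 1 – October 3, 1999: 276 days → $134000 × 4.65% × 276/365 = $4711.6603
The Shire of Deermoor, October 4 – December 31, 1999: 89 days → $134000 × 3.1% × 89/365 = $1012.8932
Total = $5724.5534

$5724.55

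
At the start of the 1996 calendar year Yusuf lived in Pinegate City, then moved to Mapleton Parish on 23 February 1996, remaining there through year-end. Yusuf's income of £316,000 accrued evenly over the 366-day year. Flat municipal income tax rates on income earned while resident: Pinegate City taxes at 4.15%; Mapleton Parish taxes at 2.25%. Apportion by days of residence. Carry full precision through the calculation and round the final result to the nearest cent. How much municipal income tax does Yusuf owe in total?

£7,979.43

Pinegate City, 1 January – 22 February 1996: 53 days → £316,000 × 4.15% × 53/366 = £1,899.0219
Mapleton Parish, 23 February – 31 December 1996: 313 days → £316,000 × 2.25% × 313/366 = £6,080.4098
Total = £7,979.4317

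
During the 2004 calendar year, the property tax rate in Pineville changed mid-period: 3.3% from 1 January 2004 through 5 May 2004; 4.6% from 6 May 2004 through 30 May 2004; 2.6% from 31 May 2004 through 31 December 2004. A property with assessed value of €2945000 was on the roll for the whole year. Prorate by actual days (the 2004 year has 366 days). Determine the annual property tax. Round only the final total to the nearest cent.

€87690.19

1 January – 5 May 2004: 126 days at 3.3% → €2945000 × 3.3% × 126/366 = €33457.1311
6 May – 30 May 2004: 25 days at 4.6% → €2945000 × 4.6% × 25/366 = €9253.4153
31 May – 31 December 2004: 215 days at 2.6% → €2945000 × 2.6% × 215/366 = €44979.6448
Total = €87690.1913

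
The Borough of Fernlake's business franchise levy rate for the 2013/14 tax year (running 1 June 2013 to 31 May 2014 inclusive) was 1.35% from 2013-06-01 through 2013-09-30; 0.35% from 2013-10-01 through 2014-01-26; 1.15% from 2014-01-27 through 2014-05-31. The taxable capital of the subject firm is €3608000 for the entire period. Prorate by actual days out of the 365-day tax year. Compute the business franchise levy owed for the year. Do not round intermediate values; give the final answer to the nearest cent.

2013-06-01 to 2013-09-30: 122 days at 1.35% → €3608000 × 1.35% × 122/365 = €16280.4822
2013-10-01 to 2014-01-26: 118 days at 0.35% → €3608000 × 0.35% × 118/365 = €4082.4767
2014-01-27 to 2014-05-31: 125 days at 1.15% → €3608000 × 1.15% × 125/365 = €14209.5890
Total = €34572.5479

€34572.55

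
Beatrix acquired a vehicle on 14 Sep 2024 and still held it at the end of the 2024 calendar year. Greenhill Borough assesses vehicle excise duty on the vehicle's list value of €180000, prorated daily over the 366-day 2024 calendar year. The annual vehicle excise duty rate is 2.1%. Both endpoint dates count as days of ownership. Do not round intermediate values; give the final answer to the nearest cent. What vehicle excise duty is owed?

Days held (14 Sep – 31 Dec 2024): 109 out of 366
Tax = €180000 × 2.1% × 109/366 = €1125.7377

€1125.74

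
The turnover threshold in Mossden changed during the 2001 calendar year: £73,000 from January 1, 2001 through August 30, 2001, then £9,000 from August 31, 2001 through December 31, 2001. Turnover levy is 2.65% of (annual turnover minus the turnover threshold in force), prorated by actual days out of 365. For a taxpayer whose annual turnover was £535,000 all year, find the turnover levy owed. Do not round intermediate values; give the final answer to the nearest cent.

£12,814.53

January 1 – August 30, 2001: 242 days, exemption £73,000 → (£535,000 − £73,000) × 2.65% × 242/365 = £8,117.2767
August 31 – December 31, 2001: 123 days, exemption £9,000 → (£535,000 − £9,000) × 2.65% × 123/365 = £4,697.2521
Total = £12,814.5288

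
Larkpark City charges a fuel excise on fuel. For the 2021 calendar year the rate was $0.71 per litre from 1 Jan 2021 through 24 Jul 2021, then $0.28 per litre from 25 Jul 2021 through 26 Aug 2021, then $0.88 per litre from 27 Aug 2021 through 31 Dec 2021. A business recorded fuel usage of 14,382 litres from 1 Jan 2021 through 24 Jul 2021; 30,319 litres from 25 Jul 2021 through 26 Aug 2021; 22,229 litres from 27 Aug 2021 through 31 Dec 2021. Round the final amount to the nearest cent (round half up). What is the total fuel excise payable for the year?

1 Jan – 24 Jul 2021: 14,382 litres at $0.71/litre → $10211.22
25 Jul – 26 Aug 2021: 30,319 litres at $0.28/litre → $8489.32
27 Aug – 31 Dec 2021: 22,229 litres at $0.88/litre → $19561.52

$38262.06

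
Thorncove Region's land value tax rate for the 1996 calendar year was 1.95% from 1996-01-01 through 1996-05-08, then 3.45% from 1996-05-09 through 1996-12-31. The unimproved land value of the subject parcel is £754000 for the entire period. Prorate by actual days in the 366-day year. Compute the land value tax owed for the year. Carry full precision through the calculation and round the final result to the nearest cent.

£22026.69

1996-01-01 to 1996-05-08: 129 days at 1.95% → £754000 × 1.95% × 129/366 = £5182.2049
1996-05-09 to 1996-12-31: 237 days at 3.45% → £754000 × 3.45% × 237/366 = £16844.4836
Total = £22026.6885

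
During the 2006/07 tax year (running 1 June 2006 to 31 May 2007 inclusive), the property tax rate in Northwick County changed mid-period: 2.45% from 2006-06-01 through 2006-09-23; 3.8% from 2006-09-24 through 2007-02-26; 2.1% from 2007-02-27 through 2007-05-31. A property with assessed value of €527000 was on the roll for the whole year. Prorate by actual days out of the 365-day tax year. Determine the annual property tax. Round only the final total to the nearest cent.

2006-06-01 to 2006-09-23: 115 days at 2.45% → €527000 × 2.45% × 115/365 = €4068.0068
2006-09-24 to 2007-02-26: 156 days at 3.8% → €527000 × 3.8% × 156/365 = €8559.0575
2007-02-27 to 2007-05-31: 94 days at 2.1% → €527000 × 2.1% × 94/365 = €2850.1315
Total = €15477.1959

€15477.20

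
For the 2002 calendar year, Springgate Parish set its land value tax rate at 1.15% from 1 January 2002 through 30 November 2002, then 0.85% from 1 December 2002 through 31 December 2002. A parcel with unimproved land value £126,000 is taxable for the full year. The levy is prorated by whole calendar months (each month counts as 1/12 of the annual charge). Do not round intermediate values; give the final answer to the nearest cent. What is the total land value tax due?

£1,417.50

1 January – 30 November 2002: 11 months at 1.15% → £126,000 × 1.15% × 11/12 = £1,328.2500
1 December – 31 December 2002: 1 month at 0.85% → £126,000 × 0.85% × 1/12 = £89.2500
Total = £1,417.5000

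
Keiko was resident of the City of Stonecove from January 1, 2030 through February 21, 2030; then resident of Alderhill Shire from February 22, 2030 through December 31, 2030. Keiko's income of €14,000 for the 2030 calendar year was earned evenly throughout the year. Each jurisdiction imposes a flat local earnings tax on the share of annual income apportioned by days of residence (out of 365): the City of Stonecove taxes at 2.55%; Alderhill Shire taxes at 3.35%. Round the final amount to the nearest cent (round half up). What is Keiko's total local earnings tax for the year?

The City of Stonecove, January 1 – February 21, 2030: 52 days → €14,000 × 2.55% × 52/365 = €50.8603
Alderhill Shire, February 22 – December 31, 2030: 313 days → €14,000 × 3.35% × 313/365 = €402.1836
Total = €453.0438

€453.04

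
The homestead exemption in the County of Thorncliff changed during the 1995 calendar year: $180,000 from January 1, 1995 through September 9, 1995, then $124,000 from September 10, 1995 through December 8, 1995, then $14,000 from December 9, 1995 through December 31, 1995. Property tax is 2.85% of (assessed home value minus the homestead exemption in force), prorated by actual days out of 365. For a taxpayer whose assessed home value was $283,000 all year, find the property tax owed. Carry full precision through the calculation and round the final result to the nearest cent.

$3,627.15

January 1 – September 9, 1995: 252 days, exemption $180,000 → ($283,000 − $180,000) × 2.85% × 252/365 = $2,026.7014
September 10 – December 8, 1995: 90 days, exemption $124,000 → ($283,000 − $124,000) × 2.85% × 90/365 = $1,117.3562
December 9 – December 31, 1995: 23 days, exemption $14,000 → ($283,000 − $14,000) × 2.85% × 23/365 = $483.0945
Total = $3,627.1521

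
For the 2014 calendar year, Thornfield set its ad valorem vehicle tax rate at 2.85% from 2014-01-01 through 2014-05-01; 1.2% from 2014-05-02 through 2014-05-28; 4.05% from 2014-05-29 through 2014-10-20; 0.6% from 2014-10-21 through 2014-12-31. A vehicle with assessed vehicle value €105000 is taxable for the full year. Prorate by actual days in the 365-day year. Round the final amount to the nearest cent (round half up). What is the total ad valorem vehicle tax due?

€2898.86

2014-01-01 to 2014-05-01: 121 days at 2.85% → €105000 × 2.85% × 121/365 = €992.0342
2014-05-02 to 2014-05-28: 27 days at 1.2% → €105000 × 1.2% × 27/365 = €93.2055
2014-05-29 to 2014-10-20: 145 days at 4.05% → €105000 × 4.05% × 145/365 = €1689.3493
2014-10-21 to 2014-12-31: 72 days at 0.6% → €105000 × 0.6% × 72/365 = €124.2740
Total = €2898.8630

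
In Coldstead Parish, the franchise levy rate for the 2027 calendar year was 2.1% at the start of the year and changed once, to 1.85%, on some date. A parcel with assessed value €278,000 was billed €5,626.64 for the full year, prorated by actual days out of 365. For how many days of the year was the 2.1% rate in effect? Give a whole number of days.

254 days

Let d = days at the first rate; then 365 − d days at the second rate.
€278,000 × [2.1%·d + 1.85%·(365−d)] / 365 = €5,626.64
Solving gives d = 254, so the new rate took effect on 12 Sep 2027.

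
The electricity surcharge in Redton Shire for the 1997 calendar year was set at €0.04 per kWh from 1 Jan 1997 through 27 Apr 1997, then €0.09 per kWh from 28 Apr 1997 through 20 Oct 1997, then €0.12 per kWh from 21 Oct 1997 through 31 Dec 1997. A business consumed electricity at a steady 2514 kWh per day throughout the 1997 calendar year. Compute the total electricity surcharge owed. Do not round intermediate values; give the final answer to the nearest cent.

1 Jan – 27 Apr 1997: 117 days × 2514 kWh/day = 294,138 kWh at €0.04/kWh → €11765.52
28 Apr – 20 Oct 1997: 176 days × 2514 kWh/day = 442,464 kWh at €0.09/kWh → €39821.76
21 Oct – 31 Dec 1997: 72 days × 2514 kWh/day = 181,008 kWh at €0.12/kWh → €21720.96

€73308.24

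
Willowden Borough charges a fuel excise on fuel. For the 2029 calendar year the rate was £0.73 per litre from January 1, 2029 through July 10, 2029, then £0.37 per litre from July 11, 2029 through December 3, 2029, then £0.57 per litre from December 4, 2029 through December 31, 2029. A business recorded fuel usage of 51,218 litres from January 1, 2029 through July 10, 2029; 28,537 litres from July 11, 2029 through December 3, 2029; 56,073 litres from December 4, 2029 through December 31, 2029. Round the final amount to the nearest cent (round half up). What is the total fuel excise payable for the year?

£79,909.44

January 1 – July 10, 2029: 51,218 litres at £0.73/litre → £37,389.14
July 11 – December 3, 2029: 28,537 litres at £0.37/litre → £10,558.69
December 4 – December 31, 2029: 56,073 litres at £0.57/litre → £31,961.61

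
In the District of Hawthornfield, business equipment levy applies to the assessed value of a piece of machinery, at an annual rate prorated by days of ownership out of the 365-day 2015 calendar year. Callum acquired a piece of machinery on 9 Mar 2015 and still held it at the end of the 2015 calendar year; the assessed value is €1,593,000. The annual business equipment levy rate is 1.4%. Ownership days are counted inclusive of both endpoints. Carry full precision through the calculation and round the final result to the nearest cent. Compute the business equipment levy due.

€18,208.21

Days held (9 Mar – 31 Dec 2015): 298 out of 365
Tax = €1,593,000 × 1.4% × 298/365 = €18,208.2082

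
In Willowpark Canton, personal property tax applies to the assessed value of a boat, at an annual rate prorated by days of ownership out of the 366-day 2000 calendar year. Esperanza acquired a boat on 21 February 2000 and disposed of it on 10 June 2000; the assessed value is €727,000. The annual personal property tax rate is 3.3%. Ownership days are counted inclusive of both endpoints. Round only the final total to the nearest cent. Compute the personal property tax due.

€7,275.96

Days held (21 February – 10 June 2000): 111 out of 366
Tax = €727,000 × 3.3% × 111/366 = €7,275.9590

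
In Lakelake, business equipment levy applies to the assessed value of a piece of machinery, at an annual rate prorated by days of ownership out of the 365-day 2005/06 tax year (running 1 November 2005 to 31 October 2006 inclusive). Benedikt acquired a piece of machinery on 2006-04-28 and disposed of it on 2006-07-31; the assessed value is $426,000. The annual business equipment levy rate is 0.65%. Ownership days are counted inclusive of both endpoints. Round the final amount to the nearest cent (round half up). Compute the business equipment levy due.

Days held (2006-04-28 to 2006-07-31): 95 out of 365
Tax = $426,000 × 0.65% × 95/365 = $720.6986

$720.70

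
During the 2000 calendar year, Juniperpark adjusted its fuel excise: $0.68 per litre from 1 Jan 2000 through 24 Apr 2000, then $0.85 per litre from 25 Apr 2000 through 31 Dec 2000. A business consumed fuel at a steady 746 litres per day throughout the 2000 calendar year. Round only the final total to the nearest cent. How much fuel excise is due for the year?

$217,496.30

1 Jan – 24 Apr 2000: 115 days × 746 litres/day = 85,790 litres at $0.68/litre → $58,337.20
25 Apr – 31 Dec 2000: 251 days × 746 litres/day = 187,246 litres at $0.85/litre → $159,159.10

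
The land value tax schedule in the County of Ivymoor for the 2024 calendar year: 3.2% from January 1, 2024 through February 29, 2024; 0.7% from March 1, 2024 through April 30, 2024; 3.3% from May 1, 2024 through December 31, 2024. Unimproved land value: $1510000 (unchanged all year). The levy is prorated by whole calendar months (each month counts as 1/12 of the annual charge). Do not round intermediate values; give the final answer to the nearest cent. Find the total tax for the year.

January 1 – February 29, 2024: 2 months at 3.2% → $1510000 × 3.2% × 2/12 = $8053.3333
March 1 – April 30, 2024: 2 months at 0.7% → $1510000 × 0.7% × 2/12 = $1761.6667
May 1 – December 31, 2024: 8 months at 3.3% → $1510000 × 3.3% × 8/12 = $33220.0000
Total = $43035.0000

$43035.00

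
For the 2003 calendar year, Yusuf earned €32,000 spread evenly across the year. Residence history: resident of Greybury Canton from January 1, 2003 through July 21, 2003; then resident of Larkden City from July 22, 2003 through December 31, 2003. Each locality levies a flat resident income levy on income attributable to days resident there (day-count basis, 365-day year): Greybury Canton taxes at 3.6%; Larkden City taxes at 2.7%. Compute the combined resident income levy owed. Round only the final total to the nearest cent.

€1,023.39

Greybury Canton, January 1 – July 21, 2003: 202 days → €32,000 × 3.6% × 202/365 = €637.5452
Larkden City, July 22 – December 31, 2003: 163 days → €32,000 × 2.7% × 163/365 = €385.8411
Total = €1,023.3863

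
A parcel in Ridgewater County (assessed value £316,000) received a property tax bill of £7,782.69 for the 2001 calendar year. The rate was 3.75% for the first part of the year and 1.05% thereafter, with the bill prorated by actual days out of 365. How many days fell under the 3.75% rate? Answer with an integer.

Let d = days at the first rate; then 365 − d days at the second rate.
£316,000 × [3.75%·d + 1.05%·(365−d)] / 365 = £7,782.69
Solving gives d = 191, so the new rate took effect on 11 Jul 2001.

191 days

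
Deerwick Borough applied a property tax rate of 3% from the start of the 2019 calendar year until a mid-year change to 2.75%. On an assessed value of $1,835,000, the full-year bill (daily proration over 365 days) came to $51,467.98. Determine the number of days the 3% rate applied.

Let d = days at the first rate; then 365 − d days at the second rate.
$1,835,000 × [3%·d + 2.75%·(365−d)] / 365 = $51,467.98
Solving gives d = 80, so the new rate took effect on March 22, 2019.

80 days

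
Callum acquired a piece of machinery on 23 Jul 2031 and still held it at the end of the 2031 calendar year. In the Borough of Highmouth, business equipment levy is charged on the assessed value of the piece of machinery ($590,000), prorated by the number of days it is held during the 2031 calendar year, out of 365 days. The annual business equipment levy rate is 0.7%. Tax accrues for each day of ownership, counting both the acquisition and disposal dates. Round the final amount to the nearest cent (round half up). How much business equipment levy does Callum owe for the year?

$1,833.04

Days held (23 Jul – 31 Dec 2031): 162 out of 365
Tax = $590,000 × 0.7% × 162/365 = $1,833.0411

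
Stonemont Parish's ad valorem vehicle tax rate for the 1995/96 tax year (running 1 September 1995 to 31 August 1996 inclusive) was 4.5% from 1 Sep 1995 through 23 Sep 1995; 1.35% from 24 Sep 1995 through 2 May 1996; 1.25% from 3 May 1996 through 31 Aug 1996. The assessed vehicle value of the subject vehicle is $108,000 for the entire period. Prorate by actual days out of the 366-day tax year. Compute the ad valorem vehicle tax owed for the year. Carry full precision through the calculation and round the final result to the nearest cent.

$1,636.08

1 Sep – 23 Sep 1995: 23 days at 4.5% → $108,000 × 4.5% × 23/366 = $305.4098
24 Sep 1995 – 2 May 1996: 222 days at 1.35% → $108,000 × 1.35% × 222/366 = $884.3607
3 May – 31 Aug 1996: 121 days at 1.25% → $108,000 × 1.25% × 121/366 = $446.3115
Total = $1,636.0820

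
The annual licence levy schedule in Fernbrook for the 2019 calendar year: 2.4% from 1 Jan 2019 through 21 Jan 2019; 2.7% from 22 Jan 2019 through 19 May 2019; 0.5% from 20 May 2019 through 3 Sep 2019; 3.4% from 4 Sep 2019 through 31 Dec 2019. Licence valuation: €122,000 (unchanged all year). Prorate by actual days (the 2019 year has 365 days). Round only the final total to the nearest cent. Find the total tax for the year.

€2,764.55

1 Jan – 21 Jan 2019: 21 days at 2.4% → €122,000 × 2.4% × 21/365 = €168.4603
22 Jan – 19 May 2019: 118 days at 2.7% → €122,000 × 2.7% × 118/365 = €1,064.9096
20 May – 3 Sep 2019: 107 days at 0.5% → €122,000 × 0.5% × 107/365 = €178.8219
4 Sep – 31 Dec 2019: 119 days at 3.4% → €122,000 × 3.4% × 119/365 = €1,352.3616
Total = €2,764.5534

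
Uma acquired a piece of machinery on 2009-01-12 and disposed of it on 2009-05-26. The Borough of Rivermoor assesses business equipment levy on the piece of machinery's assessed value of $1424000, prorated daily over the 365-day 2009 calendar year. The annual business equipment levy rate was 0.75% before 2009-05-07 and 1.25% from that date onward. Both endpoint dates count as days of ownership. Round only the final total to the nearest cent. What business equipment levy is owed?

2009-01-12 to 2009-05-06: 115 days at 0.75% → $1424000 × 0.75% × 115/365 = $3364.9315
2009-05-07 to 2009-05-26: 20 days at 1.25% → $1424000 × 1.25% × 20/365 = $975.3425
Total = $4340.2740

$4340.27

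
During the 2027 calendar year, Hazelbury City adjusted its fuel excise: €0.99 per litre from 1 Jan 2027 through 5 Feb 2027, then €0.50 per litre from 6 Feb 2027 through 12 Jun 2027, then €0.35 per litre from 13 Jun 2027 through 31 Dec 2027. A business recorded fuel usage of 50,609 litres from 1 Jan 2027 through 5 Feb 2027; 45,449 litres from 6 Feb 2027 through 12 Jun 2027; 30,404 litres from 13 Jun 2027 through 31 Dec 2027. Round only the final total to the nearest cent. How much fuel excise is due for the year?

1 Jan – 5 Feb 2027: 50,609 litres at €0.99/litre → €50,102.91
6 Feb – 12 Jun 2027: 45,449 litres at €0.50/litre → €22,724.50
13 Jun – 31 Dec 2027: 30,404 litres at €0.35/litre → €10,641.40

€83,468.81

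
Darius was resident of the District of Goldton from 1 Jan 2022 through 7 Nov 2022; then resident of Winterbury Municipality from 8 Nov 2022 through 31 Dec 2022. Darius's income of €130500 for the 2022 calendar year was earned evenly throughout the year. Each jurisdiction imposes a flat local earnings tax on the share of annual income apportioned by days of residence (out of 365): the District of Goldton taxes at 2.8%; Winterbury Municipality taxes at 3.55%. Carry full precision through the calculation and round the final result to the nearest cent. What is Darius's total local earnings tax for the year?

€3798.80

The District of Goldton, 1 Jan – 7 Nov 2022: 311 days → €130500 × 2.8% × 311/365 = €3113.4082
Winterbury Municipality, 8 Nov – 31 Dec 2022: 54 days → €130500 × 3.55% × 54/365 = €685.3932
Total = €3798.8014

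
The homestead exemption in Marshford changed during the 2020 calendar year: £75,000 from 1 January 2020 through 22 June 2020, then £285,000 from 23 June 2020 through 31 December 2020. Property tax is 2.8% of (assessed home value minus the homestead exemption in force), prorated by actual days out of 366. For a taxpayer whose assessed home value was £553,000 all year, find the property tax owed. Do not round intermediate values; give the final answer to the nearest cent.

1 January – 22 June 2020: 174 days, exemption £75,000 → (£553,000 − £75,000) × 2.8% × 174/366 = £6,362.8852
23 June – 31 December 2020: 192 days, exemption £285,000 → (£553,000 − £285,000) × 2.8% × 192/366 = £3,936.5246
Total = £10,299.4098

£10,299.41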